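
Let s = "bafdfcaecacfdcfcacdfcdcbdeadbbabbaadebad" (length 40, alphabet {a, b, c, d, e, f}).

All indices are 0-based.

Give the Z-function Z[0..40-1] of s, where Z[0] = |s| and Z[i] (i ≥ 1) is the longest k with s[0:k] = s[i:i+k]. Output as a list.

[40, 0, 0, 0, 0, 0, 0, 0, 0, 0, 0, 0, 0, 0, 0, 0, 0, 0, 0, 0, 0, 0, 0, 1, 0, 0, 0, 0, 1, 2, 0, 1, 2, 0, 0, 0, 0, 2, 0, 0]

Z[0]=40
i=1: outside box; Z[1]=0
i=2: outside box; Z[2]=0
i=3: outside box; Z[3]=0
i=4: outside box; Z[4]=0
i=5: outside box; Z[5]=0
i=6: outside box; Z[6]=0
i=7: outside box; Z[7]=0
i=8: outside box; Z[8]=0
i=9: outside box; Z[9]=0
i=10: outside box; Z[10]=0
i=11: outside box; Z[11]=0
i=12: outside box; Z[12]=0
i=13: outside box; Z[13]=0
i=14: outside box; Z[14]=0
i=15: outside box; Z[15]=0
i=16: outside box; Z[16]=0
i=17: outside box; Z[17]=0
i=18: outside box; Z[18]=0
i=19: outside box; Z[19]=0
i=20: outside box; Z[20]=0
i=21: outside box; Z[21]=0
i=22: outside box; Z[22]=0
i=23: outside box; Z[23]=1 scan→box=[23,24)
i=24: outside box; Z[24]=0
i=25: outside box; Z[25]=0
i=26: outside box; Z[26]=0
i=27: outside box; Z[27]=0
i=28: outside box; Z[28]=1 scan→box=[28,29)
i=29: outside box; Z[29]=2 scan→box=[29,31)
i=30: min(r-i=1, Z[1]=0)=0; Z[30]=0
i=31: outside box; Z[31]=1 scan→box=[31,32)
i=32: outside box; Z[32]=2 scan→box=[32,34)
i=33: min(r-i=1, Z[1]=0)=0; Z[33]=0
i=34: outside box; Z[34]=0
i=35: outside box; Z[35]=0
i=36: outside box; Z[36]=0
i=37: outside box; Z[37]=2 scan→box=[37,39)
i=38: min(r-i=1, Z[1]=0)=0; Z[38]=0
i=39: outside box; Z[39]=0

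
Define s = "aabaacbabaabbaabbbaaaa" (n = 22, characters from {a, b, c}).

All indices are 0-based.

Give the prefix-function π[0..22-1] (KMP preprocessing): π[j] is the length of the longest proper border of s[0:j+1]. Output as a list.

π[0] = 0
j=1 s[j]='a': π[1]=1 (border 'a')
j=2 s[j]='b': k: 1→0; π[2]=0 (border '')
j=3 s[j]='a': π[3]=1 (border 'a')
j=4 s[j]='a': π[4]=2 (border 'aa')
j=5 s[j]='c': k: 2→1→0; π[5]=0 (border '')
j=6 s[j]='b': π[6]=0 (border '')
j=7 s[j]='a': π[7]=1 (border 'a')
j=8 s[j]='b': k: 1→0; π[8]=0 (border '')
j=9 s[j]='a': π[9]=1 (border 'a')
j=10 s[j]='a': π[10]=2 (border 'aa')
j=11 s[j]='b': π[11]=3 (border 'aab')
j=12 s[j]='b': k: 3→0; π[12]=0 (border '')
j=13 s[j]='a': π[13]=1 (border 'a')
j=14 s[j]='a': π[14]=2 (border 'aa')
j=15 s[j]='b': π[15]=3 (border 'aab')
j=16 s[j]='b': k: 3→0; π[16]=0 (border '')
j=17 s[j]='b': π[17]=0 (border '')
j=18 s[j]='a': π[18]=1 (border 'a')
j=19 s[j]='a': π[19]=2 (border 'aa')
j=20 s[j]='a': k: 2→1; π[20]=2 (border 'aa')
j=21 s[j]='a': k: 2→1; π[21]=2 (border 'aa')

[0, 1, 0, 1, 2, 0, 0, 1, 0, 1, 2, 3, 0, 1, 2, 3, 0, 0, 1, 2, 2, 2]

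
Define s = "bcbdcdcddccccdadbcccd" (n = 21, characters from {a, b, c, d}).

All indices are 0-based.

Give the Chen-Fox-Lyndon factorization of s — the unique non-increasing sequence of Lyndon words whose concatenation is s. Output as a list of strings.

["bcbdcdcddccccd", "adbcccd"]

emit factor 1: 'bcbdcdcddccccd' (i=0, period=14)
emit factor 2: 'adbcccd' (i=14, period=7)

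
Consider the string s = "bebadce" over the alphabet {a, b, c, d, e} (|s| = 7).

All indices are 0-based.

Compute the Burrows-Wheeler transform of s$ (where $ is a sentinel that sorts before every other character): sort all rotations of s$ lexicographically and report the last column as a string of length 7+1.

rank  rotation  last
    0  $bebadce  e
    1  adce$beb  b
    2  badce$be  e
    3  bebadce$  $
    4  ce$bebad  d
    5  dce$beba  a
    6  e$bebadc  c
    7  ebadce$b  b

ebe$dacb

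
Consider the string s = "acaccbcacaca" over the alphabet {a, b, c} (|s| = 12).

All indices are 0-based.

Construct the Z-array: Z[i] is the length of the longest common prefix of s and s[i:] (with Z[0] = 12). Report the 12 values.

Z[0]=12
i=1: outside box; Z[1]=0
i=2: outside box; Z[2]=2 extend→box=[2,4)
i=3: min(r-i=1, Z[1]=0)=0; Z[3]=0
i=4: outside box; Z[4]=0
i=5: outside box; Z[5]=0
i=6: outside box; Z[6]=0
i=7: outside box; Z[7]=4 extend→box=[7,11)
i=8: min(r-i=3, Z[1]=0)=0; Z[8]=0
i=9: min(r-i=2, Z[2]=2)=2; Z[9]=3 extend→box=[9,12)
i=10: min(r-i=2, Z[1]=0)=0; Z[10]=0
i=11: min(r-i=1, Z[2]=2)=1; Z[11]=1

[12, 0, 2, 0, 0, 0, 0, 4, 0, 3, 0, 1]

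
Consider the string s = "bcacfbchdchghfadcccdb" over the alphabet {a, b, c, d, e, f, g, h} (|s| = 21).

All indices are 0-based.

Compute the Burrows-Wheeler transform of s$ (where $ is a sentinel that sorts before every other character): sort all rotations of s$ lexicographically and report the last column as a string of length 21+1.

bcfd$fbdccabdcahhchcgc

rank  rotation                last
    0  $bcacfbchdchghfadcccdb  b
    1  acfbchdchghfadcccdb$bc  c
    2  adcccdb$bcacfbchdchghf  f
    3  b$bcacfbchdchghfadcccd  d
    4  bcacfbchdchghfadcccdb$  $
    5  bchdchghfadcccdb$bcacf  f
    6  cacfbchdchghfadcccdb$b  b
    7  cccdb$bcacfbchdchghfad  d
    8  ccdb$bcacfbchdchghfadc  c
    9  cdb$bcacfbchdchghfadcc  c
   10  cfbchdchghfadcccdb$bca  a
   11  chdchghfadcccdb$bcacfb  b
   12  chghfadcccdb$bcacfbchd  d
   13  db$bcacfbchdchghfadccc  c
   14  dcccdb$bcacfbchdchghfa  a
   15  dchghfadcccdb$bcacfbch  h
   16  fadcccdb$bcacfbchdchgh  h
   17  fbchdchghfadcccdb$bcac  c
   18  ghfadcccdb$bcacfbchdch  h
   19  hdchghfadcccdb$bcacfbc  c
   20  hfadcccdb$bcacfbchdchg  g
   21  hghfadcccdb$bcacfbchdc  c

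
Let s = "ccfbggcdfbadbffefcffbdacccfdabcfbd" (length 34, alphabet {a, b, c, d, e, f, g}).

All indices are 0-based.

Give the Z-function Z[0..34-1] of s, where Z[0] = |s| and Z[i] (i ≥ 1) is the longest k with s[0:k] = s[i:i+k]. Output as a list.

Z[0]=34
i=1: outside box; Z[1]=1 scan→box=[1,2)
i=2: outside box; Z[2]=0
i=3: outside box; Z[3]=0
i=4: outside box; Z[4]=0
i=5: outside box; Z[5]=0
i=6: outside box; Z[6]=1 scan→box=[6,7)
i=7: outside box; Z[7]=0
i=8: outside box; Z[8]=0
i=9: outside box; Z[9]=0
i=10: outside box; Z[10]=0
i=11: outside box; Z[11]=0
i=12: outside box; Z[12]=0
i=13: outside box; Z[13]=0
i=14: outside box; Z[14]=0
i=15: outside box; Z[15]=0
i=16: outside box; Z[16]=0
i=17: outside box; Z[17]=1 scan→box=[17,18)
i=18: outside box; Z[18]=0
i=19: outside box; Z[19]=0
i=20: outside box; Z[20]=0
i=21: outside box; Z[21]=0
i=22: outside box; Z[22]=0
i=23: outside box; Z[23]=2 scan→box=[23,25)
i=24: min(r-i=1, Z[1]=1)=1; Z[24]=3 scan→box=[24,27)
i=25: min(r-i=2, Z[1]=1)=1; Z[25]=1
i=26: min(r-i=1, Z[2]=0)=0; Z[26]=0
i=27: outside box; Z[27]=0
i=28: outside box; Z[28]=0
i=29: outside box; Z[29]=0
i=30: outside box; Z[30]=1 scan→box=[30,31)
i=31: outside box; Z[31]=0
i=32: outside box; Z[32]=0
i=33: outside box; Z[33]=0

[34, 1, 0, 0, 0, 0, 1, 0, 0, 0, 0, 0, 0, 0, 0, 0, 0, 1, 0, 0, 0, 0, 0, 2, 3, 1, 0, 0, 0, 0, 1, 0, 0, 0]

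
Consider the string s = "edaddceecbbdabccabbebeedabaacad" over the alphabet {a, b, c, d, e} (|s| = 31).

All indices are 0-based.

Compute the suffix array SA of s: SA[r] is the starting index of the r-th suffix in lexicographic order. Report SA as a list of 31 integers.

sorted suffixes:
  #0 SA[0]=26  'aacad'
  #1 SA[1]=24  'abaacad'
  #2 SA[2]=16  'abbebeedabaacad'
  #3 SA[3]=12  'abccabbebeedabaacad'
  #4 SA[4]=27  'acad'
  #5 SA[5]=29  'ad'
  #6 SA[6]=2  'addceecbbdabccabbebeedabaacad'
  #7 SA[7]=25  'baacad'
  #8 SA[8]=9  'bbdabccabbebeedabaacad'
  #9 SA[9]=17  'bbebeedabaacad'
  #10 SA[10]=13  'bccabbebeedabaacad'
  #11 SA[11]=10  'bdabccabbebeedabaacad'
  #12 SA[12]=18  'bebeedabaacad'
  #13 SA[13]=20  'beedabaacad'
  #14 SA[14]=15  'cabbebeedabaacad'
  #15 SA[15]=28  'cad'
  #16 SA[16]=8  'cbbdabccabbebeedabaacad'
  #17 SA[17]=14  'ccabbebeedabaacad'
  #18 SA[18]=5  'ceecbbdabccabbebeedabaacad'
  #19 SA[19]=30  'd'
  #20 SA[20]=23  'dabaacad'
  #21 SA[21]=11  'dabccabbebeedabaacad'
  #22 SA[22]=1  'daddceecbbdabccabbebeedabaacad'
  #23 SA[23]=4  'dceecbbdabccabbebeedabaacad'
  #24 SA[24]=3  'ddceecbbdabccabbebeedabaacad'
  #25 SA[25]=19  'ebeedabaacad'
  #26 SA[26]=7  'ecbbdabccabbebeedabaacad'
  #27 SA[27]=22  'edabaacad'
  #28 SA[28]=0  'edaddceecbbdabccabbebeedabaacad'
  #29 SA[29]=6  'eecbbdabccabbebeedabaacad'
  #30 SA[30]=21  'eedabaacad'

[26, 24, 16, 12, 27, 29, 2, 25, 9, 17, 13, 10, 18, 20, 15, 28, 8, 14, 5, 30, 23, 11, 1, 4, 3, 19, 7, 22, 0, 6, 21]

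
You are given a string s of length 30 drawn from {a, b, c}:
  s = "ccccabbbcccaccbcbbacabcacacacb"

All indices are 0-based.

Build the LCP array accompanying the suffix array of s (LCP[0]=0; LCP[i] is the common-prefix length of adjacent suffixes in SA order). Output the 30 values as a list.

[0, 2, 1, 3, 4, 2, 2, 0, 1, 1, 2, 2, 1, 2, 2, 0, 3, 2, 5, 3, 3, 1, 2, 2, 1, 3, 2, 2, 4, 3]

rank | idx | suffix
   0 |   4 | abbbcccaccbcbbacabcacacacb
   1 |  20 | abcacacacb
   2 |  18 | acabcacacacb
   3 |  23 | acacacb
   4 |  25 | acacb
   5 |  27 | acb
   6 |  11 | accbcbbacabcacacacb
   7 |  29 | b
   8 |  17 | bacabcacacacb
   9 |  16 | bbacabcacacacb
  10 |   5 | bbbcccaccbcbbacabcacacacb
  11 |   6 | bbcccaccbcbbacabcacacacb
  12 |  21 | bcacacacb
  13 |  14 | bcbbacabcacacacb
  14 |   7 | bcccaccbcbbacabcacacacb
  15 |   3 | cabbbcccaccbcbbacabcacacacb
  16 |  19 | cabcacacacb
  17 |  22 | cacacacb
  18 |  24 | cacacb
  19 |  26 | cacb
  20 |  10 | caccbcbbacabcacacacb
  21 |  28 | cb
  22 |  15 | cbbacabcacacacb
  23 |  13 | cbcbbacabcacacacb
  24 |   2 | ccabbbcccaccbcbbacabcacacacb
  25 |   9 | ccaccbcbbacabcacacacb
  26 |  12 | ccbcbbacabcacacacb
  27 |   1 | cccabbbcccaccbcbbacabcacacacb
  28 |   8 | cccaccbcbbacabcacacacb
  29 |   0 | ccccabbbcccaccbcbbacabcacacacb

SA = [4, 20, 18, 23, 25, 27, 11, 29, 17, 16, 5, 6, 21, 14, 7, 3, 19, 22, 24, 26, 10, 28, 15, 13, 2, 9, 12, 1, 8, 0]
i: (SA[i-1],SA[i]) lcp shared
  1: (4,20) 2 'ab'
  2: (20,18) 1 'a'
  3: (18,23) 3 'aca'
  4: (23,25) 4 'acac'
  5: (25,27) 2 'ac'
  6: (27,11) 2 'ac'
  7: (11,29) 0 ''
  8: (29,17) 1 'b'
  9: (17,16) 1 'b'
  10: (16,5) 2 'bb'
  11: (5,6) 2 'bb'
  12: (6,21) 1 'b'
  13: (21,14) 2 'bc'
  14: (14,7) 2 'bc'
  15: (7,3) 0 ''
  16: (3,19) 3 'cab'
  17: (19,22) 2 'ca'
  18: (22,24) 5 'cacac'
  19: (24,26) 3 'cac'
  20: (26,10) 3 'cac'
  21: (10,28) 1 'c'
  22: (28,15) 2 'cb'
  23: (15,13) 2 'cb'
  24: (13,2) 1 'c'
  25: (2,9) 3 'cca'
  26: (9,12) 2 'cc'
  27: (12,1) 2 'cc'
  28: (1,8) 4 'ccca'
  29: (8,0) 3 'ccc'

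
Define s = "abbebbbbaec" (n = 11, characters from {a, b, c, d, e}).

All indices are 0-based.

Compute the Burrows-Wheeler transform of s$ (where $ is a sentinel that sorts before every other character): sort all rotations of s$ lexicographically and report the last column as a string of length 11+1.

c$bbbbeabeba

rank  rotation      last
    0  $abbebbbbaec  c
    1  abbebbbbaec$  $
    2  aec$abbebbbb  b
    3  baec$abbebbb  b
    4  bbaec$abbebb  b
    5  bbbaec$abbeb  b
    6  bbbbaec$abbe  e
    7  bbebbbbaec$a  a
    8  bebbbbaec$ab  b
    9  c$abbebbbbae  e
   10  ebbbbaec$abb  b
   11  ec$abbebbbba  a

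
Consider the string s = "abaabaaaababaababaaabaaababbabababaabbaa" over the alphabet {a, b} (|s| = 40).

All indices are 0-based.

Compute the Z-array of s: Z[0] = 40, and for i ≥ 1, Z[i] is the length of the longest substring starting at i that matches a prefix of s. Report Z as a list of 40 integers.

Z[0]=40
i=1: fresh scan; Z[1]=0
i=2: fresh scan; Z[2]=1 extend→box=[2,3)
i=3: fresh scan; Z[3]=4 extend→box=[3,7)
i=4: min(r-i=3, Z[1]=0)=0; Z[4]=0
i=5: min(r-i=2, Z[2]=1)=1; Z[5]=1
i=6: min(r-i=1, Z[3]=4)=1; Z[6]=1
i=7: fresh scan; Z[7]=1 extend→box=[7,8)
i=8: fresh scan; Z[8]=3 extend→box=[8,11)
i=9: min(r-i=2, Z[1]=0)=0; Z[9]=0
i=10: min(r-i=1, Z[2]=1)=1; Z[10]=6 extend→box=[10,16)
i=11: min(r-i=5, Z[1]=0)=0; Z[11]=0
i=12: min(r-i=4, Z[2]=1)=1; Z[12]=1
i=13: min(r-i=3, Z[3]=4)=3; Z[13]=3
i=14: min(r-i=2, Z[4]=0)=0; Z[14]=0
i=15: min(r-i=1, Z[5]=1)=1; Z[15]=4 extend→box=[15,19)
i=16: min(r-i=3, Z[1]=0)=0; Z[16]=0
i=17: min(r-i=2, Z[2]=1)=1; Z[17]=1
i=18: min(r-i=1, Z[3]=4)=1; Z[18]=1
i=19: fresh scan; Z[19]=4 extend→box=[19,23)
i=20: min(r-i=3, Z[1]=0)=0; Z[20]=0
i=21: min(r-i=2, Z[2]=1)=1; Z[21]=1
i=22: min(r-i=1, Z[3]=4)=1; Z[22]=1
i=23: fresh scan; Z[23]=3 extend→box=[23,26)
i=24: min(r-i=2, Z[1]=0)=0; Z[24]=0
i=25: min(r-i=1, Z[2]=1)=1; Z[25]=2 extend→box=[25,27)
i=26: min(r-i=1, Z[1]=0)=0; Z[26]=0
i=27: fresh scan; Z[27]=0
i=28: fresh scan; Z[28]=3 extend→box=[28,31)
i=29: min(r-i=2, Z[1]=0)=0; Z[29]=0
i=30: min(r-i=1, Z[2]=1)=1; Z[30]=3 extend→box=[30,33)
i=31: min(r-i=2, Z[1]=0)=0; Z[31]=0
i=32: min(r-i=1, Z[2]=1)=1; Z[32]=5 extend→box=[32,37)
i=33: min(r-i=4, Z[1]=0)=0; Z[33]=0
i=34: min(r-i=3, Z[2]=1)=1; Z[34]=1
i=35: min(r-i=2, Z[3]=4)=2; Z[35]=2
i=36: min(r-i=1, Z[4]=0)=0; Z[36]=0
i=37: fresh scan; Z[37]=0
i=38: fresh scan; Z[38]=1 extend→box=[38,39)
i=39: fresh scan; Z[39]=1 extend→box=[39,40)

[40, 0, 1, 4, 0, 1, 1, 1, 3, 0, 6, 0, 1, 3, 0, 4, 0, 1, 1, 4, 0, 1, 1, 3, 0, 2, 0, 0, 3, 0, 3, 0, 5, 0, 1, 2, 0, 0, 1, 1]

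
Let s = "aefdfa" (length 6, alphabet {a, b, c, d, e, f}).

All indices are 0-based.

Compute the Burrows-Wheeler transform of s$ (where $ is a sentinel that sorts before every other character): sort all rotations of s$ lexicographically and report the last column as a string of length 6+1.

rank  rotation last
    0  $aefdfa  a
    1  a$aefdf  f
    2  aefdfa$  $
    3  dfa$aef  f
    4  efdfa$a  a
    5  fa$aefd  d
    6  fdfa$ae  e

af$fade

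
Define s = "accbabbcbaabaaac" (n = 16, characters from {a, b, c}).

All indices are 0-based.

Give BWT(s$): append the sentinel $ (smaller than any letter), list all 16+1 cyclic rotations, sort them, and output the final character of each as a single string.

rank  rotation           last
    0  $accbabbcbaabaaac  c
    1  aaac$accbabbcbaab  b
    2  aabaaac$accbabbcb  b
    3  aac$accbabbcbaaba  a
    4  abaaac$accbabbcba  a
    5  abbcbaabaaac$accb  b
    6  ac$accbabbcbaabaa  a
    7  accbabbcbaabaaac$  $
    8  baaac$accbabbcbaa  a
    9  baabaaac$accbabbc  c
   10  babbcbaabaaac$acc  c
   11  bbcbaabaaac$accba  a
   12  bcbaabaaac$accbab  b
   13  c$accbabbcbaabaaa  a
   14  cbaabaaac$accbabb  b
   15  cbabbcbaabaaac$ac  c
   16  ccbabbcbaabaaac$a  a

cbbaaba$accababca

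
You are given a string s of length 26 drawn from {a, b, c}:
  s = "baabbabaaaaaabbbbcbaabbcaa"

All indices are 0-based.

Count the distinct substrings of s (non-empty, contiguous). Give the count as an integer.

rank | idx | suffix
   0 |  25 | a
   1 |  24 | aa
   2 |   7 | aaaaaabbbbcbaabbcaa
   3 |   8 | aaaaabbbbcbaabbcaa
   4 |   9 | aaaabbbbcbaabbcaa
   5 |  10 | aaabbbbcbaabbcaa
   6 |   1 | aabbabaaaaaabbbbcbaabbcaa
   7 |  11 | aabbbbcbaabbcaa
   8 |  19 | aabbcaa
   9 |   5 | abaaaaaabbbbcbaabbcaa
  10 |   2 | abbabaaaaaabbbbcbaabbcaa
  11 |  12 | abbbbcbaabbcaa
  12 |  20 | abbcaa
  13 |   6 | baaaaaabbbbcbaabbcaa
  14 |   0 | baabbabaaaaaabbbbcbaabbcaa
  15 |  18 | baabbcaa
  16 |   4 | babaaaaaabbbbcbaabbcaa
  17 |   3 | bbabaaaaaabbbbcbaabbcaa
  18 |  13 | bbbbcbaabbcaa
  19 |  14 | bbbcbaabbcaa
  20 |  21 | bbcaa
  21 |  15 | bbcbaabbcaa
  22 |  22 | bcaa
  23 |  16 | bcbaabbcaa
  24 |  23 | caa
  25 |  17 | cbaabbcaa

SA = [25, 24, 7, 8, 9, 10, 1, 11, 19, 5, 2, 12, 20, 6, 0, 18, 4, 3, 13, 14, 21, 15, 22, 16, 23, 17]
rank  pair      lcp
   1  s[25:],s[24:]  1  'a'
   2  s[24:],s[7:]  2  'aa'
   3  s[7:],s[8:]  5  'aaaaa'
   4  s[8:],s[9:]  4  'aaaa'
   5  s[9:],s[10:]  3  'aaa'
   6  s[10:],s[1:]  2  'aa'
   7  s[1:],s[11:]  4  'aabb'
   8  s[11:],s[19:]  4  'aabb'
   9  s[19:],s[5:]  1  'a'
  10  s[5:],s[2:]  2  'ab'
  11  s[2:],s[12:]  3  'abb'
  12  s[12:],s[20:]  3  'abb'
  13  s[20:],s[6:]  0  ''
  14  s[6:],s[0:]  3  'baa'
  15  s[0:],s[18:]  5  'baabb'
  16  s[18:],s[4:]  2  'ba'
  17  s[4:],s[3:]  1  'b'
  18  s[3:],s[13:]  2  'bb'
  19  s[13:],s[14:]  3  'bbb'
  20  s[14:],s[21:]  2  'bb'
  21  s[21:],s[15:]  3  'bbc'
  22  s[15:],s[22:]  1  'b'
  23  s[22:],s[16:]  2  'bc'
  24  s[16:],s[23:]  0  ''
  25  s[23:],s[17:]  1  'c'

n(n+1)/2 = 26·27/2 = 351
Σ LCP = 0 + 1 + 2 + 5 + 4 + 3 + 2 + 4 + 4 + 1 + 2 + 3 + 3 + 0 + 3 + 5 + 2 + 1 + 2 + 3 + 2 + 3 + 1 + 2 + 0 + 1 = 59
distinct = 351 − 59 = 292

292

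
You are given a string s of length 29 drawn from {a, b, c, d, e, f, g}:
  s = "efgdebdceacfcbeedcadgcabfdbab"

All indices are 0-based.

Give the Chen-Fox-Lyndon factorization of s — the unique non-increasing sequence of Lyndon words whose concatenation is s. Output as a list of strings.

["efg", "de", "bdce", "acfcbeedcadgc", "abfdb", "ab"]

emit factor 1: 'efg' (i=0, period=3)
emit factor 2: 'de' (i=3, period=2)
emit factor 3: 'bdce' (i=5, period=4)
emit factor 4: 'acfcbeedcadgc' (i=9, period=13)
emit factor 5: 'abfdb' (i=22, period=5)
emit factor 6: 'ab' (i=27, period=2)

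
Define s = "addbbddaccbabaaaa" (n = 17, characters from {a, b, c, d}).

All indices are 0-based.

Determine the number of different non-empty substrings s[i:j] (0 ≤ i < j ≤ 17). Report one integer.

135

rank→(start, suffix):
  0 → (16, 'a')
  1 → (15, 'aa')
  2 → (14, 'aaa')
  3 → (13, 'aaaa')
  4 → (11, 'abaaaa')
  5 → (7, 'accbabaaaa')
  6 → (0, 'addbbddaccbabaaaa')
  7 → (12, 'baaaa')
  8 → (10, 'babaaaa')
  9 → (3, 'bbddaccbabaaaa')
  10 → (4, 'bddaccbabaaaa')
  11 → (9, 'cbabaaaa')
  12 → (8, 'ccbabaaaa')
  13 → (6, 'daccbabaaaa')
  14 → (2, 'dbbddaccbabaaaa')
  15 → (5, 'ddaccbabaaaa')
  16 → (1, 'ddbbddaccbabaaaa')

SA = [16, 15, 14, 13, 11, 7, 0, 12, 10, 3, 4, 9, 8, 6, 2, 5, 1]
rank  pair      lcp
   1  s[16:],s[15:]  1  'a'
   2  s[15:],s[14:]  2  'aa'
   3  s[14:],s[13:]  3  'aaa'
   4  s[13:],s[11:]  1  'a'
   5  s[11:],s[7:]  1  'a'
   6  s[7:],s[0:]  1  'a'
   7  s[0:],s[12:]  0  ''
   8  s[12:],s[10:]  2  'ba'
   9  s[10:],s[3:]  1  'b'
  10  s[3:],s[4:]  1  'b'
  11  s[4:],s[9:]  0  ''
  12  s[9:],s[8:]  1  'c'
  13  s[8:],s[6:]  0  ''
  14  s[6:],s[2:]  1  'd'
  15  s[2:],s[5:]  1  'd'
  16  s[5:],s[1:]  2  'dd'

n(n+1)/2 = 17·18/2 = 153
Σ LCP = 0 + 1 + 2 + 3 + 1 + 1 + 1 + 0 + 2 + 1 + 1 + 0 + 1 + 0 + 1 + 1 + 2 = 18
distinct = 153 − 18 = 135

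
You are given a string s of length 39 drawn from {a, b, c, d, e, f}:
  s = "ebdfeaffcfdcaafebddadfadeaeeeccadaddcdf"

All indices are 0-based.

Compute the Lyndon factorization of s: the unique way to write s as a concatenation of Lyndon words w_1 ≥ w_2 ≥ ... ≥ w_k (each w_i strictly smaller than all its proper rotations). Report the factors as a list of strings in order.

emit factor 1: 'e' (i=0, period=1)
emit factor 2: 'bdfe' (i=1, period=4)
emit factor 3: 'affcfdc' (i=5, period=7)
emit factor 4: 'aafebddadfadeaeeeccadaddcdf' (i=12, period=27)

["e", "bdfe", "affcfdc", "aafebddadfadeaeeeccadaddcdf"]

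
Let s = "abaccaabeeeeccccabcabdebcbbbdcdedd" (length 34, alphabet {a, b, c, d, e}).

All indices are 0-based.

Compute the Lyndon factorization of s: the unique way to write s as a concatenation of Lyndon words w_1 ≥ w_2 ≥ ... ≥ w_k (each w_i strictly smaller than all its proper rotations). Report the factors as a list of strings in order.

["abacc", "aabeeeeccccabcabdebcbbbdcdedd"]

emit factor 1: 'abacc' (i=0, period=5)
emit factor 2: 'aabeeeeccccabcabdebcbbbdcdedd' (i=5, period=29)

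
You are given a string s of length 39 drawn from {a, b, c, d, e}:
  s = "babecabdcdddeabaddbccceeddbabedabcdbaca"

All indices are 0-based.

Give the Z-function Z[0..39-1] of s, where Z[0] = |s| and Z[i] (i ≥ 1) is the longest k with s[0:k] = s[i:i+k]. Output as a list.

[39, 0, 1, 0, 0, 0, 1, 0, 0, 0, 0, 0, 0, 0, 2, 0, 0, 0, 1, 0, 0, 0, 0, 0, 0, 0, 4, 0, 1, 0, 0, 0, 1, 0, 0, 2, 0, 0, 0]

Z[0]=39
i=1: i≥r, start 0; Z[1]=0
i=2: i≥r, start 0; Z[2]=1 extend→box=[2,3)
i=3: i≥r, start 0; Z[3]=0
i=4: i≥r, start 0; Z[4]=0
i=5: i≥r, start 0; Z[5]=0
i=6: i≥r, start 0; Z[6]=1 extend→box=[6,7)
i=7: i≥r, start 0; Z[7]=0
i=8: i≥r, start 0; Z[8]=0
i=9: i≥r, start 0; Z[9]=0
i=10: i≥r, start 0; Z[10]=0
i=11: i≥r, start 0; Z[11]=0
i=12: i≥r, start 0; Z[12]=0
i=13: i≥r, start 0; Z[13]=0
i=14: i≥r, start 0; Z[14]=2 extend→box=[14,16)
i=15: min(r-i=1, Z[1]=0)=0; Z[15]=0
i=16: i≥r, start 0; Z[16]=0
i=17: i≥r, start 0; Z[17]=0
i=18: i≥r, start 0; Z[18]=1 extend→box=[18,19)
i=19: i≥r, start 0; Z[19]=0
i=20: i≥r, start 0; Z[20]=0
i=21: i≥r, start 0; Z[21]=0
i=22: i≥r, start 0; Z[22]=0
i=23: i≥r, start 0; Z[23]=0
i=24: i≥r, start 0; Z[24]=0
i=25: i≥r, start 0; Z[25]=0
i=26: i≥r, start 0; Z[26]=4 extend→box=[26,30)
i=27: min(r-i=3, Z[1]=0)=0; Z[27]=0
i=28: min(r-i=2, Z[2]=1)=1; Z[28]=1
i=29: min(r-i=1, Z[3]=0)=0; Z[29]=0
i=30: i≥r, start 0; Z[30]=0
i=31: i≥r, start 0; Z[31]=0
i=32: i≥r, start 0; Z[32]=1 extend→box=[32,33)
i=33: i≥r, start 0; Z[33]=0
i=34: i≥r, start 0; Z[34]=0
i=35: i≥r, start 0; Z[35]=2 extend→box=[35,37)
i=36: min(r-i=1, Z[1]=0)=0; Z[36]=0
i=37: i≥r, start 0; Z[37]=0
i=38: i≥r, start 0; Z[38]=0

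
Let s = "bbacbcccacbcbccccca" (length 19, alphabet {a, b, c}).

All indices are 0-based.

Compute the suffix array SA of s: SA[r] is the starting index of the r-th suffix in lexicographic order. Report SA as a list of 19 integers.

[18, 8, 2, 1, 0, 10, 4, 12, 17, 7, 9, 3, 11, 16, 6, 15, 5, 14, 13]

sorted suffixes:
  #0 SA[0]=18  'a'
  #1 SA[1]=8  'acbcbccccca'
  #2 SA[2]=2  'acbcccacbcbccccca'
  #3 SA[3]=1  'bacbcccacbcbccccca'
  #4 SA[4]=0  'bbacbcccacbcbccccca'
  #5 SA[5]=10  'bcbccccca'
  #6 SA[6]=4  'bcccacbcbccccca'
  #7 SA[7]=12  'bccccca'
  #8 SA[8]=17  'ca'
  #9 SA[9]=7  'cacbcbccccca'
  #10 SA[10]=9  'cbcbccccca'
  #11 SA[11]=3  'cbcccacbcbccccca'
  #12 SA[12]=11  'cbccccca'
  #13 SA[13]=16  'cca'
  #14 SA[14]=6  'ccacbcbccccca'
  #15 SA[15]=15  'ccca'
  #16 SA[16]=5  'cccacbcbccccca'
  #17 SA[17]=14  'cccca'
  #18 SA[18]=13  'ccccca'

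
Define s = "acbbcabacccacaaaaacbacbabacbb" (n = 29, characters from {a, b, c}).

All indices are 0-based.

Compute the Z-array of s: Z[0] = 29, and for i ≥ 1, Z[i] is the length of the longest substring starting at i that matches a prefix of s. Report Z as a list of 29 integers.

Z[0]=29
i=1: fresh scan; Z[1]=0
i=2: fresh scan; Z[2]=0
i=3: fresh scan; Z[3]=0
i=4: fresh scan; Z[4]=0
i=5: fresh scan; Z[5]=1 extend→box=[5,6)
i=6: fresh scan; Z[6]=0
i=7: fresh scan; Z[7]=2 extend→box=[7,9)
i=8: min(r-i=1, Z[1]=0)=0; Z[8]=0
i=9: fresh scan; Z[9]=0
i=10: fresh scan; Z[10]=0
i=11: fresh scan; Z[11]=2 extend→box=[11,13)
i=12: min(r-i=1, Z[1]=0)=0; Z[12]=0
i=13: fresh scan; Z[13]=1 extend→box=[13,14)
i=14: fresh scan; Z[14]=1 extend→box=[14,15)
i=15: fresh scan; Z[15]=1 extend→box=[15,16)
i=16: fresh scan; Z[16]=1 extend→box=[16,17)
i=17: fresh scan; Z[17]=3 extend→box=[17,20)
i=18: min(r-i=2, Z[1]=0)=0; Z[18]=0
i=19: min(r-i=1, Z[2]=0)=0; Z[19]=0
i=20: fresh scan; Z[20]=3 extend→box=[20,23)
i=21: min(r-i=2, Z[1]=0)=0; Z[21]=0
i=22: min(r-i=1, Z[2]=0)=0; Z[22]=0
i=23: fresh scan; Z[23]=1 extend→box=[23,24)
i=24: fresh scan; Z[24]=0
i=25: fresh scan; Z[25]=4 extend→box=[25,29)
i=26: min(r-i=3, Z[1]=0)=0; Z[26]=0
i=27: min(r-i=2, Z[2]=0)=0; Z[27]=0
i=28: min(r-i=1, Z[3]=0)=0; Z[28]=0

[29, 0, 0, 0, 0, 1, 0, 2, 0, 0, 0, 2, 0, 1, 1, 1, 1, 3, 0, 0, 3, 0, 0, 1, 0, 4, 0, 0, 0]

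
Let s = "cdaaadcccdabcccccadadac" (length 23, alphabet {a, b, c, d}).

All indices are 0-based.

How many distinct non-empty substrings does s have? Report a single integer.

sorted suffixes:
  #0 SA[0]=2  'aaadcccdabcccccadadac'
  #1 SA[1]=3  'aadcccdabcccccadadac'
  #2 SA[2]=10  'abcccccadadac'
  #3 SA[3]=21  'ac'
  #4 SA[4]=19  'adac'
  #5 SA[5]=17  'adadac'
  #6 SA[6]=4  'adcccdabcccccadadac'
  #7 SA[7]=11  'bcccccadadac'
  #8 SA[8]=22  'c'
  #9 SA[9]=16  'cadadac'
  #10 SA[10]=15  'ccadadac'
  #11 SA[11]=14  'cccadadac'
  #12 SA[12]=13  'ccccadadac'
  #13 SA[13]=12  'cccccadadac'
  #14 SA[14]=6  'cccdabcccccadadac'
  #15 SA[15]=7  'ccdabcccccadadac'
  #16 SA[16]=0  'cdaaadcccdabcccccadadac'
  #17 SA[17]=8  'cdabcccccadadac'
  #18 SA[18]=1  'daaadcccdabcccccadadac'
  #19 SA[19]=9  'dabcccccadadac'
  #20 SA[20]=20  'dac'
  #21 SA[21]=18  'dadac'
  #22 SA[22]=5  'dcccdabcccccadadac'

SA = [2, 3, 10, 21, 19, 17, 4, 11, 22, 16, 15, 14, 13, 12, 6, 7, 0, 8, 1, 9, 20, 18, 5]
i: (SA[i-1],SA[i]) lcp shared
  1: (2,3) 2 'aa'
  2: (3,10) 1 'a'
  3: (10,21) 1 'a'
  4: (21,19) 1 'a'
  5: (19,17) 3 'ada'
  6: (17,4) 2 'ad'
  7: (4,11) 0 ''
  8: (11,22) 0 ''
  9: (22,16) 1 'c'
  10: (16,15) 1 'c'
  11: (15,14) 2 'cc'
  12: (14,13) 3 'ccc'
  13: (13,12) 4 'cccc'
  14: (12,6) 3 'ccc'
  15: (6,7) 2 'cc'
  16: (7,0) 1 'c'
  17: (0,8) 3 'cda'
  18: (8,1) 0 ''
  19: (1,9) 2 'da'
  20: (9,20) 2 'da'
  21: (20,18) 2 'da'
  22: (18,5) 1 'd'

n(n+1)/2 = 23·24/2 = 276
Σ LCP = 0 + 2 + 1 + 1 + 1 + 3 + 2 + 0 + 0 + 1 + 1 + 2 + 3 + 4 + 3 + 2 + 1 + 3 + 0 + 2 + 2 + 2 + 1 = 37
distinct = 276 − 37 = 239

239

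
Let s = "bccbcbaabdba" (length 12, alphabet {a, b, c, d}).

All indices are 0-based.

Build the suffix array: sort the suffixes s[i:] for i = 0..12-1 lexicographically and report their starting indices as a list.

rank→(start, suffix):
  0 → (11, 'a')
  1 → (6, 'aabdba')
  2 → (7, 'abdba')
  3 → (10, 'ba')
  4 → (5, 'baabdba')
  5 → (3, 'bcbaabdba')
  6 → (0, 'bccbcbaabdba')
  7 → (8, 'bdba')
  8 → (4, 'cbaabdba')
  9 → (2, 'cbcbaabdba')
  10 → (1, 'ccbcbaabdba')
  11 → (9, 'dba')

[11, 6, 7, 10, 5, 3, 0, 8, 4, 2, 1, 9]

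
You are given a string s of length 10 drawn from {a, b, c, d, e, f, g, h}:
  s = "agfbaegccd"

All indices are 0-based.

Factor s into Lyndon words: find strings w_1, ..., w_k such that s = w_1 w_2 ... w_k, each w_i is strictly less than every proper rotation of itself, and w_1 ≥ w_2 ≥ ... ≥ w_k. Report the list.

emit factor 1: 'agfb' (i=0, period=4)
emit factor 2: 'aegccd' (i=4, period=6)

["agfb", "aegccd"]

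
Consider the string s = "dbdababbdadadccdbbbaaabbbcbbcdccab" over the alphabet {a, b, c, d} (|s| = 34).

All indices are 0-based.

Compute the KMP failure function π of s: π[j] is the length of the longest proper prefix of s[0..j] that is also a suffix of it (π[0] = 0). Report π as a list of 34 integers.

π[0] = 0
j=1 s[j]='b': π[1]=0 (border '')
j=2 s[j]='d': π[2]=1 (border 'd')
j=3 s[j]='a': k: 1→0; π[3]=0 (border '')
j=4 s[j]='b': π[4]=0 (border '')
j=5 s[j]='a': π[5]=0 (border '')
j=6 s[j]='b': π[6]=0 (border '')
j=7 s[j]='b': π[7]=0 (border '')
j=8 s[j]='d': π[8]=1 (border 'd')
j=9 s[j]='a': k: 1→0; π[9]=0 (border '')
j=10 s[j]='d': π[10]=1 (border 'd')
j=11 s[j]='a': k: 1→0; π[11]=0 (border '')
j=12 s[j]='d': π[12]=1 (border 'd')
j=13 s[j]='c': k: 1→0; π[13]=0 (border '')
j=14 s[j]='c': π[14]=0 (border '')
j=15 s[j]='d': π[15]=1 (border 'd')
j=16 s[j]='b': π[16]=2 (border 'db')
j=17 s[j]='b': k: 2→0; π[17]=0 (border '')
j=18 s[j]='b': π[18]=0 (border '')
j=19 s[j]='a': π[19]=0 (border '')
j=20 s[j]='a': π[20]=0 (border '')
j=21 s[j]='a': π[21]=0 (border '')
j=22 s[j]='b': π[22]=0 (border '')
j=23 s[j]='b': π[23]=0 (border '')
j=24 s[j]='b': π[24]=0 (border '')
j=25 s[j]='c': π[25]=0 (border '')
j=26 s[j]='b': π[26]=0 (border '')
j=27 s[j]='b': π[27]=0 (border '')
j=28 s[j]='c': π[28]=0 (border '')
j=29 s[j]='d': π[29]=1 (border 'd')
j=30 s[j]='c': k: 1→0; π[30]=0 (border '')
j=31 s[j]='c': π[31]=0 (border '')
j=32 s[j]='a': π[32]=0 (border '')
j=33 s[j]='b': π[33]=0 (border '')

[0, 0, 1, 0, 0, 0, 0, 0, 1, 0, 1, 0, 1, 0, 0, 1, 2, 0, 0, 0, 0, 0, 0, 0, 0, 0, 0, 0, 0, 1, 0, 0, 0, 0]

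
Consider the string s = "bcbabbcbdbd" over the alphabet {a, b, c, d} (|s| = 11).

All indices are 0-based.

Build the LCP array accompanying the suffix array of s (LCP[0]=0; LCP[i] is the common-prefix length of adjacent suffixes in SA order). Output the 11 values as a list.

sorted suffixes:
  #0 SA[0]=3  'abbcbdbd'
  #1 SA[1]=2  'babbcbdbd'
  #2 SA[2]=4  'bbcbdbd'
  #3 SA[3]=0  'bcbabbcbdbd'
  #4 SA[4]=5  'bcbdbd'
  #5 SA[5]=9  'bd'
  #6 SA[6]=7  'bdbd'
  #7 SA[7]=1  'cbabbcbdbd'
  #8 SA[8]=6  'cbdbd'
  #9 SA[9]=10  'd'
  #10 SA[10]=8  'dbd'

SA = [3, 2, 4, 0, 5, 9, 7, 1, 6, 10, 8]
[i] adj suffixes → lcp
  [1] 3/2 → 0 ('')
  [2] 2/4 → 1 ('b')
  [3] 4/0 → 1 ('b')
  [4] 0/5 → 3 ('bcb')
  [5] 5/9 → 1 ('b')
  [6] 9/7 → 2 ('bd')
  [7] 7/1 → 0 ('')
  [8] 1/6 → 2 ('cb')
  [9] 6/10 → 0 ('')
  [10] 10/8 → 1 ('d')

[0, 0, 1, 1, 3, 1, 2, 0, 2, 0, 1]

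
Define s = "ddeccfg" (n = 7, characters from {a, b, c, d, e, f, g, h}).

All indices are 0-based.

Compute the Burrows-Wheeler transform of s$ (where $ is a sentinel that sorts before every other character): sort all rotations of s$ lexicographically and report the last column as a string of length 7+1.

rank  rotation  last
    0  $ddeccfg  g
    1  ccfg$dde  e
    2  cfg$ddec  c
    3  ddeccfg$  $
    4  deccfg$d  d
    5  eccfg$dd  d
    6  fg$ddecc  c
    7  g$ddeccf  f

gec$ddcf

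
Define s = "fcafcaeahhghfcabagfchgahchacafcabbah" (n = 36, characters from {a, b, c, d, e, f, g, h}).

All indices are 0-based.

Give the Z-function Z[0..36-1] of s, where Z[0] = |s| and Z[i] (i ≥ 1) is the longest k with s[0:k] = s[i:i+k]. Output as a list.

[36, 0, 0, 3, 0, 0, 0, 0, 0, 0, 0, 0, 3, 0, 0, 0, 0, 0, 2, 0, 0, 0, 0, 0, 0, 0, 0, 0, 0, 3, 0, 0, 0, 0, 0, 0]

Z[0]=36
i=1: outside box; Z[1]=0
i=2: outside box; Z[2]=0
i=3: outside box; Z[3]=3 grow→box=[3,6)
i=4: min(r-i=2, Z[1]=0)=0; Z[4]=0
i=5: min(r-i=1, Z[2]=0)=0; Z[5]=0
i=6: outside box; Z[6]=0
i=7: outside box; Z[7]=0
i=8: outside box; Z[8]=0
i=9: outside box; Z[9]=0
i=10: outside box; Z[10]=0
i=11: outside box; Z[11]=0
i=12: outside box; Z[12]=3 grow→box=[12,15)
i=13: min(r-i=2, Z[1]=0)=0; Z[13]=0
i=14: min(r-i=1, Z[2]=0)=0; Z[14]=0
i=15: outside box; Z[15]=0
i=16: outside box; Z[16]=0
i=17: outside box; Z[17]=0
i=18: outside box; Z[18]=2 grow→box=[18,20)
i=19: min(r-i=1, Z[1]=0)=0; Z[19]=0
i=20: outside box; Z[20]=0
i=21: outside box; Z[21]=0
i=22: outside box; Z[22]=0
i=23: outside box; Z[23]=0
i=24: outside box; Z[24]=0
i=25: outside box; Z[25]=0
i=26: outside box; Z[26]=0
i=27: outside box; Z[27]=0
i=28: outside box; Z[28]=0
i=29: outside box; Z[29]=3 grow→box=[29,32)
i=30: min(r-i=2, Z[1]=0)=0; Z[30]=0
i=31: min(r-i=1, Z[2]=0)=0; Z[31]=0
i=32: outside box; Z[32]=0
i=33: outside box; Z[33]=0
i=34: outside box; Z[34]=0
i=35: outside box; Z[35]=0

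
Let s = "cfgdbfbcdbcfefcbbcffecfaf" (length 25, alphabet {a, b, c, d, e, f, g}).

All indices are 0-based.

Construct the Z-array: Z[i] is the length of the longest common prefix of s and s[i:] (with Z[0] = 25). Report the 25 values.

Z[0]=25
i=1: fresh scan; Z[1]=0
i=2: fresh scan; Z[2]=0
i=3: fresh scan; Z[3]=0
i=4: fresh scan; Z[4]=0
i=5: fresh scan; Z[5]=0
i=6: fresh scan; Z[6]=0
i=7: fresh scan; Z[7]=1 grow→box=[7,8)
i=8: fresh scan; Z[8]=0
i=9: fresh scan; Z[9]=0
i=10: fresh scan; Z[10]=2 grow→box=[10,12)
i=11: min(r-i=1, Z[1]=0)=0; Z[11]=0
i=12: fresh scan; Z[12]=0
i=13: fresh scan; Z[13]=0
i=14: fresh scan; Z[14]=1 grow→box=[14,15)
i=15: fresh scan; Z[15]=0
i=16: fresh scan; Z[16]=0
i=17: fresh scan; Z[17]=2 grow→box=[17,19)
i=18: min(r-i=1, Z[1]=0)=0; Z[18]=0
i=19: fresh scan; Z[19]=0
i=20: fresh scan; Z[20]=0
i=21: fresh scan; Z[21]=2 grow→box=[21,23)
i=22: min(r-i=1, Z[1]=0)=0; Z[22]=0
i=23: fresh scan; Z[23]=0
i=24: fresh scan; Z[24]=0

[25, 0, 0, 0, 0, 0, 0, 1, 0, 0, 2, 0, 0, 0, 1, 0, 0, 2, 0, 0, 0, 2, 0, 0, 0]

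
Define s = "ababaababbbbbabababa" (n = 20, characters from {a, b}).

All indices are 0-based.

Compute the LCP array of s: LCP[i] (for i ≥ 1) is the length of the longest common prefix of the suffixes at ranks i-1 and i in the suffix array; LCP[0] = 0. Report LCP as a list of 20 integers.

sorted suffixes:
  #0 SA[0]=19  'a'
  #1 SA[1]=4  'aababbbbbabababa'
  #2 SA[2]=17  'aba'
  #3 SA[3]=2  'abaababbbbbabababa'
  #4 SA[4]=15  'ababa'
  #5 SA[5]=0  'ababaababbbbbabababa'
  #6 SA[6]=13  'abababa'
  #7 SA[7]=5  'ababbbbbabababa'
  #8 SA[8]=7  'abbbbbabababa'
  #9 SA[9]=18  'ba'
  #10 SA[10]=3  'baababbbbbabababa'
  #11 SA[11]=16  'baba'
  #12 SA[12]=1  'babaababbbbbabababa'
  #13 SA[13]=14  'bababa'
  #14 SA[14]=12  'babababa'
  #15 SA[15]=6  'babbbbbabababa'
  #16 SA[16]=11  'bbabababa'
  #17 SA[17]=10  'bbbabababa'
  #18 SA[18]=9  'bbbbabababa'
  #19 SA[19]=8  'bbbbbabababa'

SA = [19, 4, 17, 2, 15, 0, 13, 5, 7, 18, 3, 16, 1, 14, 12, 6, 11, 10, 9, 8]
[i] adj suffixes → lcp
  [1] 19/4 → 1 ('a')
  [2] 4/17 → 1 ('a')
  [3] 17/2 → 3 ('aba')
  [4] 2/15 → 3 ('aba')
  [5] 15/0 → 5 ('ababa')
  [6] 0/13 → 5 ('ababa')
  [7] 13/5 → 4 ('abab')
  [8] 5/7 → 2 ('ab')
  [9] 7/18 → 0 ('')
  [10] 18/3 → 2 ('ba')
  [11] 3/16 → 2 ('ba')
  [12] 16/1 → 4 ('baba')
  [13] 1/14 → 4 ('baba')
  [14] 14/12 → 6 ('bababa')
  [15] 12/6 → 3 ('bab')
  [16] 6/11 → 1 ('b')
  [17] 11/10 → 2 ('bb')
  [18] 10/9 → 3 ('bbb')
  [19] 9/8 → 4 ('bbbb')

[0, 1, 1, 3, 3, 5, 5, 4, 2, 0, 2, 2, 4, 4, 6, 3, 1, 2, 3, 4]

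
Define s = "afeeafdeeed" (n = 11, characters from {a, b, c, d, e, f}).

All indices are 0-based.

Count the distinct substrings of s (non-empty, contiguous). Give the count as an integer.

sorted suffixes:
  #0 SA[0]=4  'afdeeed'
  #1 SA[1]=0  'afeeafdeeed'
  #2 SA[2]=10  'd'
  #3 SA[3]=6  'deeed'
  #4 SA[4]=3  'eafdeeed'
  #5 SA[5]=9  'ed'
  #6 SA[6]=2  'eeafdeeed'
  #7 SA[7]=8  'eed'
  #8 SA[8]=7  'eeed'
  #9 SA[9]=5  'fdeeed'
  #10 SA[10]=1  'feeafdeeed'

SA = [4, 0, 10, 6, 3, 9, 2, 8, 7, 5, 1]
i: (SA[i-1],SA[i]) lcp shared
  1: (4,0) 2 'af'
  2: (0,10) 0 ''
  3: (10,6) 1 'd'
  4: (6,3) 0 ''
  5: (3,9) 1 'e'
  6: (9,2) 1 'e'
  7: (2,8) 2 'ee'
  8: (8,7) 2 'ee'
  9: (7,5) 0 ''
  10: (5,1) 1 'f'

n(n+1)/2 = 11·12/2 = 66
Σ LCP = 0 + 2 + 0 + 1 + 0 + 1 + 1 + 2 + 2 + 0 + 1 = 10
distinct = 66 − 10 = 56

56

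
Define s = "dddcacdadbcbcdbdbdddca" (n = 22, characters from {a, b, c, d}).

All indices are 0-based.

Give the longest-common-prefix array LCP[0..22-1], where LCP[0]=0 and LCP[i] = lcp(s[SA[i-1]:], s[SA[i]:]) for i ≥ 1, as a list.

rank→(start, suffix):
  0 → (21, 'a')
  1 → (4, 'acdadbcbcdbdbdddca')
  2 → (7, 'adbcbcdbdbdddca')
  3 → (9, 'bcbcdbdbdddca')
  4 → (11, 'bcdbdbdddca')
  5 → (14, 'bdbdddca')
  6 → (16, 'bdddca')
  7 → (20, 'ca')
  8 → (3, 'cacdadbcbcdbdbdddca')
  9 → (10, 'cbcdbdbdddca')
  10 → (5, 'cdadbcbcdbdbdddca')
  11 → (12, 'cdbdbdddca')
  12 → (6, 'dadbcbcdbdbdddca')
  13 → (8, 'dbcbcdbdbdddca')
  14 → (13, 'dbdbdddca')
  15 → (15, 'dbdddca')
  16 → (19, 'dca')
  17 → (2, 'dcacdadbcbcdbdbdddca')
  18 → (18, 'ddca')
  19 → (1, 'ddcacdadbcbcdbdbdddca')
  20 → (17, 'dddca')
  21 → (0, 'dddcacdadbcbcdbdbdddca')

SA = [21, 4, 7, 9, 11, 14, 16, 20, 3, 10, 5, 12, 6, 8, 13, 15, 19, 2, 18, 1, 17, 0]
i: (SA[i-1],SA[i]) lcp shared
  1: (21,4) 1 'a'
  2: (4,7) 1 'a'
  3: (7,9) 0 ''
  4: (9,11) 2 'bc'
  5: (11,14) 1 'b'
  6: (14,16) 2 'bd'
  7: (16,20) 0 ''
  8: (20,3) 2 'ca'
  9: (3,10) 1 'c'
  10: (10,5) 1 'c'
  11: (5,12) 2 'cd'
  12: (12,6) 0 ''
  13: (6,8) 1 'd'
  14: (8,13) 2 'db'
  15: (13,15) 3 'dbd'
  16: (15,19) 1 'd'
  17: (19,2) 3 'dca'
  18: (2,18) 1 'd'
  19: (18,1) 4 'ddca'
  20: (1,17) 2 'dd'
  21: (17,0) 5 'dddca'

[0, 1, 1, 0, 2, 1, 2, 0, 2, 1, 1, 2, 0, 1, 2, 3, 1, 3, 1, 4, 2, 5]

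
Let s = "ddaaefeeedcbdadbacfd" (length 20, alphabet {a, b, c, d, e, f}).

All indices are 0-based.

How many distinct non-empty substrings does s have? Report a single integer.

sorted suffixes:
  #0 SA[0]=2  'aaefeeedcbdadbacfd'
  #1 SA[1]=16  'acfd'
  #2 SA[2]=13  'adbacfd'
  #3 SA[3]=3  'aefeeedcbdadbacfd'
  #4 SA[4]=15  'bacfd'
  #5 SA[5]=11  'bdadbacfd'
  #6 SA[6]=10  'cbdadbacfd'
  #7 SA[7]=17  'cfd'
  #8 SA[8]=19  'd'
  #9 SA[9]=1  'daaefeeedcbdadbacfd'
  #10 SA[10]=12  'dadbacfd'
  #11 SA[11]=14  'dbacfd'
  #12 SA[12]=9  'dcbdadbacfd'
  #13 SA[13]=0  'ddaaefeeedcbdadbacfd'
  #14 SA[14]=8  'edcbdadbacfd'
  #15 SA[15]=7  'eedcbdadbacfd'
  #16 SA[16]=6  'eeedcbdadbacfd'
  #17 SA[17]=4  'efeeedcbdadbacfd'
  #18 SA[18]=18  'fd'
  #19 SA[19]=5  'feeedcbdadbacfd'

SA = [2, 16, 13, 3, 15, 11, 10, 17, 19, 1, 12, 14, 9, 0, 8, 7, 6, 4, 18, 5]
i: (SA[i-1],SA[i]) lcp shared
  1: (2,16) 1 'a'
  2: (16,13) 1 'a'
  3: (13,3) 1 'a'
  4: (3,15) 0 ''
  5: (15,11) 1 'b'
  6: (11,10) 0 ''
  7: (10,17) 1 'c'
  8: (17,19) 0 ''
  9: (19,1) 1 'd'
  10: (1,12) 2 'da'
  11: (12,14) 1 'd'
  12: (14,9) 1 'd'
  13: (9,0) 1 'd'
  14: (0,8) 0 ''
  15: (8,7) 1 'e'
  16: (7,6) 2 'ee'
  17: (6,4) 1 'e'
  18: (4,18) 0 ''
  19: (18,5) 1 'f'

n(n+1)/2 = 20·21/2 = 210
Σ LCP = 0 + 1 + 1 + 1 + 0 + 1 + 0 + 1 + 0 + 1 + 2 + 1 + 1 + 1 + 0 + 1 + 2 + 1 + 0 + 1 = 16
distinct = 210 − 16 = 194

194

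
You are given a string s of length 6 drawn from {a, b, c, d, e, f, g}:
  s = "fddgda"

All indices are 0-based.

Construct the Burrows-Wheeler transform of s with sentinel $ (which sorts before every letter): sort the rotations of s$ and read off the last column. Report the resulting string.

rank  rotation last
    0  $fddgda  a
    1  a$fddgd  d
    2  da$fddg  g
    3  ddgda$f  f
    4  dgda$fd  d
    5  fddgda$  $
    6  gda$fdd  d

adgfd$d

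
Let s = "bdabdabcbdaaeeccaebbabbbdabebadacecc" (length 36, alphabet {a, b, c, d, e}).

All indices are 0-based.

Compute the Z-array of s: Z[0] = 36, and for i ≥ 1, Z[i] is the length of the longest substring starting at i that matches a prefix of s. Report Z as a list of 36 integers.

[36, 0, 0, 4, 0, 0, 1, 0, 3, 0, 0, 0, 0, 0, 0, 0, 0, 0, 1, 1, 0, 1, 1, 4, 0, 0, 1, 0, 1, 0, 0, 0, 0, 0, 0, 0]

Z[0]=36
i=1: fresh scan; Z[1]=0
i=2: fresh scan; Z[2]=0
i=3: fresh scan; Z[3]=4 grow→box=[3,7)
i=4: min(r-i=3, Z[1]=0)=0; Z[4]=0
i=5: min(r-i=2, Z[2]=0)=0; Z[5]=0
i=6: min(r-i=1, Z[3]=4)=1; Z[6]=1
i=7: fresh scan; Z[7]=0
i=8: fresh scan; Z[8]=3 grow→box=[8,11)
i=9: min(r-i=2, Z[1]=0)=0; Z[9]=0
i=10: min(r-i=1, Z[2]=0)=0; Z[10]=0
i=11: fresh scan; Z[11]=0
i=12: fresh scan; Z[12]=0
i=13: fresh scan; Z[13]=0
i=14: fresh scan; Z[14]=0
i=15: fresh scan; Z[15]=0
i=16: fresh scan; Z[16]=0
i=17: fresh scan; Z[17]=0
i=18: fresh scan; Z[18]=1 grow→box=[18,19)
i=19: fresh scan; Z[19]=1 grow→box=[19,20)
i=20: fresh scan; Z[20]=0
i=21: fresh scan; Z[21]=1 grow→box=[21,22)
i=22: fresh scan; Z[22]=1 grow→box=[22,23)
i=23: fresh scan; Z[23]=4 grow→box=[23,27)
i=24: min(r-i=3, Z[1]=0)=0; Z[24]=0
i=25: min(r-i=2, Z[2]=0)=0; Z[25]=0
i=26: min(r-i=1, Z[3]=4)=1; Z[26]=1
i=27: fresh scan; Z[27]=0
i=28: fresh scan; Z[28]=1 grow→box=[28,29)
i=29: fresh scan; Z[29]=0
i=30: fresh scan; Z[30]=0
i=31: fresh scan; Z[31]=0
i=32: fresh scan; Z[32]=0
i=33: fresh scan; Z[33]=0
i=34: fresh scan; Z[34]=0
i=35: fresh scan; Z[35]=0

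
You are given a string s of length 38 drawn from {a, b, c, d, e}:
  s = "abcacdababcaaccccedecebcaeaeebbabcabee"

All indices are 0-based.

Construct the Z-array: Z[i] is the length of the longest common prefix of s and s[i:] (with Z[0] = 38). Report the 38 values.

[38, 0, 0, 1, 0, 0, 2, 0, 4, 0, 0, 1, 1, 0, 0, 0, 0, 0, 0, 0, 0, 0, 0, 0, 1, 0, 1, 0, 0, 0, 0, 4, 0, 0, 2, 0, 0, 0]

Z[0]=38
i=1: i≥r, start 0; Z[1]=0
i=2: i≥r, start 0; Z[2]=0
i=3: i≥r, start 0; Z[3]=1 grow→box=[3,4)
i=4: i≥r, start 0; Z[4]=0
i=5: i≥r, start 0; Z[5]=0
i=6: i≥r, start 0; Z[6]=2 grow→box=[6,8)
i=7: min(r-i=1, Z[1]=0)=0; Z[7]=0
i=8: i≥r, start 0; Z[8]=4 grow→box=[8,12)
i=9: min(r-i=3, Z[1]=0)=0; Z[9]=0
i=10: min(r-i=2, Z[2]=0)=0; Z[10]=0
i=11: min(r-i=1, Z[3]=1)=1; Z[11]=1
i=12: i≥r, start 0; Z[12]=1 grow→box=[12,13)
i=13: i≥r, start 0; Z[13]=0
i=14: i≥r, start 0; Z[14]=0
i=15: i≥r, start 0; Z[15]=0
i=16: i≥r, start 0; Z[16]=0
i=17: i≥r, start 0; Z[17]=0
i=18: i≥r, start 0; Z[18]=0
i=19: i≥r, start 0; Z[19]=0
i=20: i≥r, start 0; Z[20]=0
i=21: i≥r, start 0; Z[21]=0
i=22: i≥r, start 0; Z[22]=0
i=23: i≥r, start 0; Z[23]=0
i=24: i≥r, start 0; Z[24]=1 grow→box=[24,25)
i=25: i≥r, start 0; Z[25]=0
i=26: i≥r, start 0; Z[26]=1 grow→box=[26,27)
i=27: i≥r, start 0; Z[27]=0
i=28: i≥r, start 0; Z[28]=0
i=29: i≥r, start 0; Z[29]=0
i=30: i≥r, start 0; Z[30]=0
i=31: i≥r, start 0; Z[31]=4 grow→box=[31,35)
i=32: min(r-i=3, Z[1]=0)=0; Z[32]=0
i=33: min(r-i=2, Z[2]=0)=0; Z[33]=0
i=34: min(r-i=1, Z[3]=1)=1; Z[34]=2 grow→box=[34,36)
i=35: min(r-i=1, Z[1]=0)=0; Z[35]=0
i=36: i≥r, start 0; Z[36]=0
i=37: i≥r, start 0; Z[37]=0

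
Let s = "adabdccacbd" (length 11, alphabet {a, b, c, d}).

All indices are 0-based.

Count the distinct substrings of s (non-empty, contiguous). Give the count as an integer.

rank→(start, suffix):
  0 → (2, 'abdccacbd')
  1 → (7, 'acbd')
  2 → (0, 'adabdccacbd')
  3 → (9, 'bd')
  4 → (3, 'bdccacbd')
  5 → (6, 'cacbd')
  6 → (8, 'cbd')
  7 → (5, 'ccacbd')
  8 → (10, 'd')
  9 → (1, 'dabdccacbd')
  10 → (4, 'dccacbd')

SA = [2, 7, 0, 9, 3, 6, 8, 5, 10, 1, 4]
[i] adj suffixes → lcp
  [1] 2/7 → 1 ('a')
  [2] 7/0 → 1 ('a')
  [3] 0/9 → 0 ('')
  [4] 9/3 → 2 ('bd')
  [5] 3/6 → 0 ('')
  [6] 6/8 → 1 ('c')
  [7] 8/5 → 1 ('c')
  [8] 5/10 → 0 ('')
  [9] 10/1 → 1 ('d')
  [10] 1/4 → 1 ('d')

n(n+1)/2 = 11·12/2 = 66
Σ LCP = 0 + 1 + 1 + 0 + 2 + 0 + 1 + 1 + 0 + 1 + 1 = 8
distinct = 66 − 8 = 58

58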